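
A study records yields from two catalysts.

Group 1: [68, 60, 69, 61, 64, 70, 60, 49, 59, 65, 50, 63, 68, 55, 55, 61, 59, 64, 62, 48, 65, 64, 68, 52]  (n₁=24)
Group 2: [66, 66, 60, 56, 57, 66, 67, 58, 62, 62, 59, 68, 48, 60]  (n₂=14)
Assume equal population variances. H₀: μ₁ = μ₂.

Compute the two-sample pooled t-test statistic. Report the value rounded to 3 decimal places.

x̄₁=60.792, s₁=6.433, n₁=24
x̄₂=61.071, s₂=5.456, n₂=14
s_p² = [23·6.433² + 13·5.456²]/36 = 37.1913
SE = √(s_p²·(1/24+1/14)) = 2.0509
t = (60.792−61.071)/2.0509 = -0.1364
df = 36

test statistic = -0.136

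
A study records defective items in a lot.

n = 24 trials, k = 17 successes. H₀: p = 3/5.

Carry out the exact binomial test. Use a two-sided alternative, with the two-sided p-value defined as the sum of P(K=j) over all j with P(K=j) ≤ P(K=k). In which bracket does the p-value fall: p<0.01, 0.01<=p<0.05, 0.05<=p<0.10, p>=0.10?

p-value bracket: p>=0.10

Exact binomial: n=24, k=17, p₀=3/5=0.6000
P(X=j) = C(n,j)·p₀^j·(1−p₀)^(n−j); p = Σ P(X=j) over j with P(X=j) ≤ P(X=17)
p-value (two-sided) = 0.30621
→ bracket: p>=0.10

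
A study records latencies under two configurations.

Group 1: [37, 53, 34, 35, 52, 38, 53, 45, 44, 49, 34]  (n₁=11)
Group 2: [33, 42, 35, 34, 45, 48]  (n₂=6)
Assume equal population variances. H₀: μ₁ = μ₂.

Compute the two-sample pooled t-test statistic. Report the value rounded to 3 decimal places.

test statistic = 0.963

x̄₁=43.091, s₁=7.803, n₁=11
x̄₂=39.500, s₂=6.348, n₂=6
s_p² = [10·7.803² + 5·6.348²]/15 = 54.0273
SE = √(s_p²·(1/11+1/6)) = 3.7304
t = (43.091−39.500)/3.7304 = 0.9626
df = 15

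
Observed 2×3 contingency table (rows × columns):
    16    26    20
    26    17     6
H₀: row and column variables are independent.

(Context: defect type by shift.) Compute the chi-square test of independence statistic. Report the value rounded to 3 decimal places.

Row totals [62, 49], col totals [42, 43, 26], n=111
χ² = (16−23.46)²/23.46 + (26−24.02)²/24.02 + (20−14.52)²/14.52 + (26−18.54)²/18.54 + (17−18.98)²/18.98 + (6−11.48)²/11.48 = 10.4236
df = 2

test statistic = 10.424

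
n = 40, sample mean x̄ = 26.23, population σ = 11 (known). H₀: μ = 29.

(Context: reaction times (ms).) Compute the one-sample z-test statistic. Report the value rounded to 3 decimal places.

SE = σ/√n = 11/√40 = 1.7393
z = (x̄−μ₀)/SE = (26.23−29)/1.7393 = -1.5926

test statistic = -1.593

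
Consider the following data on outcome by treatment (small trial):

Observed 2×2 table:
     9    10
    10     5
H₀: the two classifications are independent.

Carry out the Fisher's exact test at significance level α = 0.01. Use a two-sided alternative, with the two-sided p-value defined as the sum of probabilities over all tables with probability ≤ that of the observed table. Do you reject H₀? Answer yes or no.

reject H₀: no

Margins: r₁=19, r₂=15, c₁=19, c₂=15, n=34
p_obs = C(19,9)·C(15,10)/C(34,19); sum pmf over tables with pmf ≤ p_obs
p-value (two-sided) = 0.31412
At α=0.01: p ≥ α → fail to reject H₀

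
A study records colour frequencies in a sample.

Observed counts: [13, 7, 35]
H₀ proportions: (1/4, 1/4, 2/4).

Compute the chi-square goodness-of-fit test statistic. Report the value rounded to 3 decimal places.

test statistic = 5.400

n = 55; E_i = n·p_i = [13.75, 13.75, 27.50]
χ² = (13−13.75)²/13.75 + (7−13.75)²/13.75 + (35−27.50)²/27.50 = 5.4000
df = 2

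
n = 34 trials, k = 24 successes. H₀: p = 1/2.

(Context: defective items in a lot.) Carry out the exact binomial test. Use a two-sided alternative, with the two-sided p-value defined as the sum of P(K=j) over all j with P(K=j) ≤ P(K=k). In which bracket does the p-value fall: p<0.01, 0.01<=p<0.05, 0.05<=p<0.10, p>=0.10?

Exact binomial: n=34, k=24, p₀=1/2=0.5000
P(X=j) = C(n,j)·p₀^j·(1−p₀)^(n−j); p = Σ P(X=j) over j with P(X=j) ≤ P(X=24)
p-value (two-sided) = 0.02431
→ bracket: 0.01<=p<0.05

p-value bracket: 0.01<=p<0.05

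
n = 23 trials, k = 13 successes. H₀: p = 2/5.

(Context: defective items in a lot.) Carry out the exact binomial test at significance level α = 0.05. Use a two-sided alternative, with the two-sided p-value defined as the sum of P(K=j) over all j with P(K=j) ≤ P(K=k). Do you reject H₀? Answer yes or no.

Exact binomial: n=23, k=13, p₀=2/5=0.4000
P(X=j) = C(n,j)·p₀^j·(1−p₀)^(n−j); p = Σ P(X=j) over j with P(X=j) ≤ P(X=13)
p-value (two-sided) = 0.13531
At α=0.05: p ≥ α → fail to reject H₀

reject H₀: no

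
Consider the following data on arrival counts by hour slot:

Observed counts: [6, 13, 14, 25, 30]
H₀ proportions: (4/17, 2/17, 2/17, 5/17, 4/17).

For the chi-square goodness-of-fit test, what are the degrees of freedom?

df = k − 1 = 5 − 1 = 4

degrees of freedom = 4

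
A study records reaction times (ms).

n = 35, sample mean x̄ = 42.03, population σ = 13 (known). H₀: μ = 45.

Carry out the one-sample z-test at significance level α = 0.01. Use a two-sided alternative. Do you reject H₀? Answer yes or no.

reject H₀: no

SE = σ/√n = 13/√35 = 2.1974
z = (x̄−μ₀)/SE = (42.03−45)/2.1974 = -1.3516
p-value (two-sided) = 0.17650
At α=0.01: p ≥ α → fail to reject H₀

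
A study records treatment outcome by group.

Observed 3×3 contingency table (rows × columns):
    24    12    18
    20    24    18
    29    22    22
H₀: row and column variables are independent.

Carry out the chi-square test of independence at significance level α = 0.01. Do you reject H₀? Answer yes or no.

reject H₀: no

Row totals [54, 62, 73], col totals [73, 58, 58], n=189
χ² = (24−20.86)²/20.86 + (12−16.57)²/16.57 + (18−16.57)²/16.57 + (20−23.95)²/23.95 + (24−19.03)²/19.03 + (18−19.03)²/19.03 + (29−28.20)²/28.20 + (22−22.40)²/22.40 + (22−22.40)²/22.40 = 3.9012
df = 4
p-value (upper-tail) = 0.41954
At α=0.01: p ≥ α → fail to reject H₀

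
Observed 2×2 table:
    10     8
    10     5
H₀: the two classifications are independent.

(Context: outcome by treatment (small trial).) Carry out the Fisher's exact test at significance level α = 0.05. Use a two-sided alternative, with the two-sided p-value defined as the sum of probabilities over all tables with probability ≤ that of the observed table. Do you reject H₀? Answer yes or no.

reject H₀: no

Margins: r₁=18, r₂=15, c₁=20, c₂=13, n=33
p_obs = C(18,10)·C(15,10)/C(33,20); sum pmf over tables with pmf ≤ p_obs
p-value (two-sided) = 0.72211
At α=0.05: p ≥ α → fail to reject H₀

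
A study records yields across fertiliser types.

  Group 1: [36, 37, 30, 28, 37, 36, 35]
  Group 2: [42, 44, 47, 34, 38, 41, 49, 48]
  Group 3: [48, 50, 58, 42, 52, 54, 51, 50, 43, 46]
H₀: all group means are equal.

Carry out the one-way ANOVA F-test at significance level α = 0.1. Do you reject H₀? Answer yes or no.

reject H₀: yes

Group means [34.14, 42.88, 49.40], grand mean 43.040
SSB = Σnᵢ(x̄ᵢ−x̄)² = 958.828; SSW = ΣΣ(x−x̄ᵢ)² = 482.132
MSB = 958.828/2 = 479.4139; MSW = 482.132/22 = 21.9151
F = MSB/MSW = 21.8760
df = (2, 22)
p-value (upper-tail) = 0.00001
At α=0.1: p < α → reject H₀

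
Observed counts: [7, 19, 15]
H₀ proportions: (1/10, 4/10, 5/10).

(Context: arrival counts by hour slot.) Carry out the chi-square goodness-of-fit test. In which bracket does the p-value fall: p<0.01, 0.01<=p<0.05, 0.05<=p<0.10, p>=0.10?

n = 41; E_i = n·p_i = [4.10, 16.40, 20.50]
χ² = (7−4.10)²/4.10 + (19−16.40)²/16.40 + (15−20.50)²/20.50 = 3.9390
df = 2
p-value (upper-tail) = 0.13952
→ bracket: p>=0.10

p-value bracket: p>=0.10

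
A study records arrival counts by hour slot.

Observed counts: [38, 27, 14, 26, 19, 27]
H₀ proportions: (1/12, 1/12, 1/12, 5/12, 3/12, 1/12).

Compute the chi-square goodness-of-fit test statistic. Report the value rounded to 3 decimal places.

test statistic = 115.506

n = 151; E_i = n·p_i = [12.58, 12.58, 12.58, 62.92, 37.75, 12.58]
χ² = (38−12.58)²/12.58 + (27−12.58)²/12.58 + (14−12.58)²/12.58 + (26−62.92)²/62.92 + (19−37.75)²/37.75 + (27−12.58)²/12.58 = 115.5060
df = 5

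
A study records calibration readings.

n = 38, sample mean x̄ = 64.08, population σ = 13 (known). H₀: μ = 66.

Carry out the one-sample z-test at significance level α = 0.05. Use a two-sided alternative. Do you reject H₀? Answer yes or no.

reject H₀: no

SE = σ/√n = 13/√38 = 2.1089
z = (x̄−μ₀)/SE = (64.08−66)/2.1089 = -0.9104
p-value (two-sided) = 0.36259
At α=0.05: p ≥ α → fail to reject H₀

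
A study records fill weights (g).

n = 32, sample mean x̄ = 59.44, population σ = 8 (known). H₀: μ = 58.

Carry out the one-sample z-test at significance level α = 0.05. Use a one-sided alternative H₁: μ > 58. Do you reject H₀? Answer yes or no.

reject H₀: no

SE = σ/√n = 8/√32 = 1.4142
z = (x̄−μ₀)/SE = (59.44−58)/1.4142 = 1.0182
p-value (one-sided, H₁ greater) = 0.15428
At α=0.05: p ≥ α → fail to reject H₀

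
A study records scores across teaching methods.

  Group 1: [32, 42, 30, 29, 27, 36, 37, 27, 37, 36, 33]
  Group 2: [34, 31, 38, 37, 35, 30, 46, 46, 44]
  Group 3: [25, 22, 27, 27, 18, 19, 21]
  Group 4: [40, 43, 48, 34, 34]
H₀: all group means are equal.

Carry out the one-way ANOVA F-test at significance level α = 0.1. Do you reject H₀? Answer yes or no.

Group means [33.27, 37.89, 22.71, 39.80], grand mean 33.281
SSB = Σnᵢ(x̄ᵢ−x̄)² = 1185.169; SSW = ΣΣ(x−x̄ᵢ)² = 757.299
MSB = 1185.169/3 = 395.0565; MSW = 757.299/28 = 27.0464
F = MSB/MSW = 14.6066
df = (3, 28)
p-value (upper-tail) = 0.00001
At α=0.1: p < α → reject H₀

reject H₀: yes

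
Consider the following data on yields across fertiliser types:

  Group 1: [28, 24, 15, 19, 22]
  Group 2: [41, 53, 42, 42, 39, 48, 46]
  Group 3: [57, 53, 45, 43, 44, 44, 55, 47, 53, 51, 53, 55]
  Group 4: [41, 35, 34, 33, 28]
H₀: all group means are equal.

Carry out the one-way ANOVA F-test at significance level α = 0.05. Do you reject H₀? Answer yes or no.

Group means [21.60, 44.43, 50.00, 34.20], grand mean 41.034
SSB = Σnᵢ(x̄ᵢ−x̄)² = 3167.251; SSW = ΣΣ(x−x̄ᵢ)² = 607.714
MSB = 3167.251/3 = 1055.7504; MSW = 607.714/25 = 24.3086
F = MSB/MSW = 43.4312
df = (3, 25)
p-value (upper-tail) = 0.00000
At α=0.05: p < α → reject H₀

reject H₀: yes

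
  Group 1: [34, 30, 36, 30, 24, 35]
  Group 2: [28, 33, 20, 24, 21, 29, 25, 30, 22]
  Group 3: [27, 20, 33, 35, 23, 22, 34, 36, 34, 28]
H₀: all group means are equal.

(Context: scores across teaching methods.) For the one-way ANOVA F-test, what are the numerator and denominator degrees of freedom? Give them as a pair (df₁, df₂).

degrees of freedom = [2, 22]

k = 3 groups, N = 25 total
df = (k−1, N−k) = (3−1, 25−3) = (2, 22)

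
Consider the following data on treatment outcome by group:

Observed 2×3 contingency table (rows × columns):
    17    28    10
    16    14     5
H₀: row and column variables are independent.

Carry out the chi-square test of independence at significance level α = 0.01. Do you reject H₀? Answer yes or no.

reject H₀: no

Row totals [55, 35], col totals [33, 42, 15], n=90
χ² = (17−20.17)²/20.17 + (28−25.67)²/25.67 + (10−9.17)²/9.17 + (16−12.83)²/12.83 + (14−16.33)²/16.33 + (5−5.83)²/5.83 = 2.0189
df = 2
p-value (upper-tail) = 0.36442
At α=0.01: p ≥ α → fail to reject H₀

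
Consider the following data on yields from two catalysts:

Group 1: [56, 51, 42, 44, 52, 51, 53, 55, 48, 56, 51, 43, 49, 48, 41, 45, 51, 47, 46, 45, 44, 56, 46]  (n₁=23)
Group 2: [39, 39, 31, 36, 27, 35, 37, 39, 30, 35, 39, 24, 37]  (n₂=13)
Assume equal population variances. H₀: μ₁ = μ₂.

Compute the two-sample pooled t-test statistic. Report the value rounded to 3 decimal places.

x̄₁=48.696, s₁=4.656, n₁=23
x̄₂=34.462, s₂=4.960, n₂=13
s_p² = [22·4.656² + 12·4.960²]/34 = 22.7088
SE = √(s_p²·(1/23+1/13)) = 1.6535
t = (48.696−34.462)/1.6535 = 8.6083
df = 34

test statistic = 8.608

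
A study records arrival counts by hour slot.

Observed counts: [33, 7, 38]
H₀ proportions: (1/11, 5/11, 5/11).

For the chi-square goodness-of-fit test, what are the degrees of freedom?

degrees of freedom = 2

df = k − 1 = 3 − 1 = 2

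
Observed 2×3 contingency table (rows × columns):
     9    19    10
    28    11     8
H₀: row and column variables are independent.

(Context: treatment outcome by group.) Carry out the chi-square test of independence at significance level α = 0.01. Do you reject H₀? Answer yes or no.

Row totals [38, 47], col totals [37, 30, 18], n=85
χ² = (9−16.54)²/16.54 + (19−13.41)²/13.41 + (10−8.05)²/8.05 + (28−20.46)²/20.46 + (11−16.59)²/16.59 + (8−9.95)²/9.95 = 11.2859
df = 2
p-value (upper-tail) = 0.00354
At α=0.01: p < α → reject H₀

reject H₀: yes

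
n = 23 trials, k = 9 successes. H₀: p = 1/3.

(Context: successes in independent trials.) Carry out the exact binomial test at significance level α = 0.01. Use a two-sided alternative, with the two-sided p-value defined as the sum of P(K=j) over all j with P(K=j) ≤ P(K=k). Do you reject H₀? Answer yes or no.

reject H₀: no

Exact binomial: n=23, k=9, p₀=1/3=0.3333
P(X=j) = C(n,j)·p₀^j·(1−p₀)^(n−j); p = Σ P(X=j) over j with P(X=j) ≤ P(X=9)
p-value (two-sided) = 0.65868
At α=0.01: p ≥ α → fail to reject H₀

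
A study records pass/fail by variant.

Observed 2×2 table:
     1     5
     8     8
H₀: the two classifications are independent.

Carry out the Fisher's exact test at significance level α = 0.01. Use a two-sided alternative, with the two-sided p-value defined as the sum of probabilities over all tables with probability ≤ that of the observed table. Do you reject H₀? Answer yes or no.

Margins: r₁=6, r₂=16, c₁=9, c₂=13, n=22
p_obs = C(6,1)·C(16,8)/C(22,9); sum pmf over tables with pmf ≤ p_obs
p-value (two-sided) = 0.33304
At α=0.01: p ≥ α → fail to reject H₀

reject H₀: no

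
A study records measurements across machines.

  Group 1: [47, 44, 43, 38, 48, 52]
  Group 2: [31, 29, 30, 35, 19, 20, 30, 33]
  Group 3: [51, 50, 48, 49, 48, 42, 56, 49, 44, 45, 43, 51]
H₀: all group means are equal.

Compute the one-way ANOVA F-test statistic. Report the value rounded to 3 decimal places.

Group means [45.33, 28.38, 48.00], grand mean 41.346
SSB = Σnᵢ(x̄ᵢ−x̄)² = 1972.676; SSW = ΣΣ(x−x̄ᵢ)² = 525.208
MSB = 1972.676/2 = 986.3381; MSW = 525.208/23 = 22.8351
F = MSB/MSW = 43.1939
df = (2, 23)

test statistic = 43.194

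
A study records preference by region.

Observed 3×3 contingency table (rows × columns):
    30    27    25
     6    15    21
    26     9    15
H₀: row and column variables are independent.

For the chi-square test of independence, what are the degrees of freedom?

degrees of freedom = 4

df = (r−1)(c−1) = (3−1)·(3−1) = 4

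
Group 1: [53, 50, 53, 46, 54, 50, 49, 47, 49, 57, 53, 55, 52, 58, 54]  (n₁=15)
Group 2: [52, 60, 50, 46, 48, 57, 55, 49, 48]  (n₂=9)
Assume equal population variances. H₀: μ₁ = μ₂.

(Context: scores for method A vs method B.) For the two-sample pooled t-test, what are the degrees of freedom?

degrees of freedom = 22

df = n₁ + n₂ − 2 = 15 + 9 − 2 = 22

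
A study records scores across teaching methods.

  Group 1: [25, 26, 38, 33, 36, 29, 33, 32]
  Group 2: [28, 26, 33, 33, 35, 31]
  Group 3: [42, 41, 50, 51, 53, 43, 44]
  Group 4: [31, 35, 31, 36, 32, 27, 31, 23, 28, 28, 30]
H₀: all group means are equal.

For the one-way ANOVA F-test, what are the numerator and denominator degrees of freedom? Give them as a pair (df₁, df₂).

degrees of freedom = [3, 28]

k = 4 groups, N = 32 total
df = (k−1, N−k) = (4−1, 32−4) = (3, 28)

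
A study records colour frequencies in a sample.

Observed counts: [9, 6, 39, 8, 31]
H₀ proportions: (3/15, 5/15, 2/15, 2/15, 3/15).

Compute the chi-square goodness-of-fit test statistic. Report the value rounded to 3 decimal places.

test statistic = 92.005

n = 93; E_i = n·p_i = [18.60, 31.00, 12.40, 12.40, 18.60]
χ² = (9−18.60)²/18.60 + (6−31.00)²/31.00 + (39−12.40)²/12.40 + (8−12.40)²/12.40 + (31−18.60)²/18.60 = 92.0054
df = 4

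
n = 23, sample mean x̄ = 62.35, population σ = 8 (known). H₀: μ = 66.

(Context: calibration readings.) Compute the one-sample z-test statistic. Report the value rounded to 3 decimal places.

SE = σ/√n = 8/√23 = 1.6681
z = (x̄−μ₀)/SE = (62.35−66)/1.6681 = -2.1881

test statistic = -2.188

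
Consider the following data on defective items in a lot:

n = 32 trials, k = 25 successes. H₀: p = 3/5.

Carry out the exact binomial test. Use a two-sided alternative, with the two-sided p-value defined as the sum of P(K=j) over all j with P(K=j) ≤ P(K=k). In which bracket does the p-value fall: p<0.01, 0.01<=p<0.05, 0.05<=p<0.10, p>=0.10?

p-value bracket: 0.01<=p<0.05

Exact binomial: n=32, k=25, p₀=3/5=0.6000
P(X=j) = C(n,j)·p₀^j·(1−p₀)^(n−j); p = Σ P(X=j) over j with P(X=j) ≤ P(X=25)
p-value (two-sided) = 0.04570
→ bracket: 0.01<=p<0.05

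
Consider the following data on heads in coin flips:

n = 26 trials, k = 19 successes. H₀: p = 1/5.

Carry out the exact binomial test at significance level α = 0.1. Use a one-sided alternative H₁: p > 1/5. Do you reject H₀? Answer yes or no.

Exact binomial: n=26, k=19, p₀=1/5=0.2000
P(X≥19) from Σ C(n,i)·p₀^i·(1−p₀)^(n−i)
p-value (one-sided, H₁ greater) = 0.00000
At α=0.1: p < α → reject H₀

reject H₀: yes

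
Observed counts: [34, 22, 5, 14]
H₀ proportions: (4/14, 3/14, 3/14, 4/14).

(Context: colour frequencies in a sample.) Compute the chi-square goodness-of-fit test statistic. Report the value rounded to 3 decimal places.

n = 75; E_i = n·p_i = [21.43, 16.07, 16.07, 21.43]
χ² = (34−21.43)²/21.43 + (22−16.07)²/16.07 + (5−16.07)²/16.07 + (14−21.43)²/21.43 = 19.7644
df = 3

test statistic = 19.764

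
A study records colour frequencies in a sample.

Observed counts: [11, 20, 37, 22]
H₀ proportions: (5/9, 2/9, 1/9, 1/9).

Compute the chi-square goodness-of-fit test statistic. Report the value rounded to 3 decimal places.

test statistic = 117.720

n = 90; E_i = n·p_i = [50.00, 20.00, 10.00, 10.00]
χ² = (11−50.00)²/50.00 + (20−20.00)²/20.00 + (37−10.00)²/10.00 + (22−10.00)²/10.00 = 117.7200
df = 3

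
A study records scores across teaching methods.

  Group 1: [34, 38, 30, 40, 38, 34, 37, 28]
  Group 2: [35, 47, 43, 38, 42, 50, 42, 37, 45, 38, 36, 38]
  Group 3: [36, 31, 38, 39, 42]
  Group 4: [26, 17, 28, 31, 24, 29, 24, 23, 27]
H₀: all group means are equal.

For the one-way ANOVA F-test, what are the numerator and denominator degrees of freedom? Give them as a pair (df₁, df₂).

degrees of freedom = [3, 30]

k = 4 groups, N = 34 total
df = (k−1, N−k) = (4−1, 34−4) = (3, 30)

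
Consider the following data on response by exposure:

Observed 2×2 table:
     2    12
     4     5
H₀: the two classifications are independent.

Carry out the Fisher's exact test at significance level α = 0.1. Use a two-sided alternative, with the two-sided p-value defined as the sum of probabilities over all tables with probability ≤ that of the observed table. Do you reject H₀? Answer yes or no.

reject H₀: no

Margins: r₁=14, r₂=9, c₁=6, c₂=17, n=23
p_obs = C(14,2)·C(9,4)/C(23,6); sum pmf over tables with pmf ≤ p_obs
p-value (two-sided) = 0.16164
At α=0.1: p ≥ α → fail to reject H₀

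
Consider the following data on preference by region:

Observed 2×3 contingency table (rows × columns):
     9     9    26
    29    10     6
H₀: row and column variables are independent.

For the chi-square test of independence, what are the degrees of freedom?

degrees of freedom = 2

df = (r−1)(c−1) = (2−1)·(3−1) = 2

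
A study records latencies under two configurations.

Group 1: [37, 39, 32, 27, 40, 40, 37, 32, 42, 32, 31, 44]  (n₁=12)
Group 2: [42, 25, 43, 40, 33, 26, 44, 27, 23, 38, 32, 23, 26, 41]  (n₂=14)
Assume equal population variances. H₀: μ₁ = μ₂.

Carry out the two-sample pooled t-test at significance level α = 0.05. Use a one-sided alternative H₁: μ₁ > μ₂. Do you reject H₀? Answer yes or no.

reject H₀: no

x̄₁=36.083, s₁=5.195, n₁=12
x̄₂=33.071, s₂=8.033, n₂=14
s_p² = [11·5.195² + 13·8.033²]/24 = 47.3269
SE = √(s_p²·(1/12+1/14)) = 2.7064
t = (36.083−33.071)/2.7064 = 1.1129
df = 24
p-value (one-sided, H₁ greater) = 0.13839
At α=0.05: p ≥ α → fail to reject H₀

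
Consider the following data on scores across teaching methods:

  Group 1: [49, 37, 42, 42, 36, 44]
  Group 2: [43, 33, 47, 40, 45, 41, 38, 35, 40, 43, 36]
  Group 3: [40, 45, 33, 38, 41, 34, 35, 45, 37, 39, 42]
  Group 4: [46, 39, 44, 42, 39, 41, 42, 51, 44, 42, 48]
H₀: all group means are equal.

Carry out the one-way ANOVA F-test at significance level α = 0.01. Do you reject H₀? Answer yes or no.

reject H₀: no

Group means [41.67, 40.09, 39.00, 43.45], grand mean 40.974
SSB = Σnᵢ(x̄ᵢ−x̄)² = 122.005; SSW = ΣΣ(x−x̄ᵢ)² = 604.970
MSB = 122.005/3 = 40.6682; MSW = 604.970/35 = 17.2848
F = MSB/MSW = 2.3528
df = (3, 35)
p-value (upper-tail) = 0.08890
At α=0.01: p ≥ α → fail to reject H₀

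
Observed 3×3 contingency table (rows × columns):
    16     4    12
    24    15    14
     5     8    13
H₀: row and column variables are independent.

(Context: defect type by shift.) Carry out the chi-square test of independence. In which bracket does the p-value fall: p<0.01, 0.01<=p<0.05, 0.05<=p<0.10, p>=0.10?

p-value bracket: 0.05<=p<0.10

Row totals [32, 53, 26], col totals [45, 27, 39], n=111
χ² = (16−12.97)²/12.97 + (4−7.78)²/7.78 + (12−11.24)²/11.24 + (24−21.49)²/21.49 + (15−12.89)²/12.89 + (14−18.62)²/18.62 + (5−10.54)²/10.54 + (8−6.32)²/6.32 + (13−9.14)²/9.14 = 9.3738
df = 4
p-value (upper-tail) = 0.05241
→ bracket: 0.05<=p<0.10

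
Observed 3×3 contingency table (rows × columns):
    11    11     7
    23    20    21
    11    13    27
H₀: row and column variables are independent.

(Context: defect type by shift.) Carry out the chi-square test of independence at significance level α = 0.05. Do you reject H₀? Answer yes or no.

Row totals [29, 64, 51], col totals [45, 44, 55], n=144
χ² = (11−9.06)²/9.06 + (11−8.86)²/8.86 + (7−11.08)²/11.08 + (23−20.00)²/20.00 + (20−19.56)²/19.56 + (21−24.44)²/24.44 + (11−15.94)²/15.94 + (13−15.58)²/15.58 + (27−19.48)²/19.48 = 8.2379
df = 4
p-value (upper-tail) = 0.08324
At α=0.05: p ≥ α → fail to reject H₀

reject H₀: no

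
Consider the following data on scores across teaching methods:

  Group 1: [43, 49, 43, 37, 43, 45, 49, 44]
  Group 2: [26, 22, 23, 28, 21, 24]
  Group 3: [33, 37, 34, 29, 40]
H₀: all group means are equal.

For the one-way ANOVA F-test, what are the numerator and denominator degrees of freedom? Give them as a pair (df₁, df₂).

degrees of freedom = [2, 16]

k = 3 groups, N = 19 total
df = (k−1, N−k) = (3−1, 19−3) = (2, 16)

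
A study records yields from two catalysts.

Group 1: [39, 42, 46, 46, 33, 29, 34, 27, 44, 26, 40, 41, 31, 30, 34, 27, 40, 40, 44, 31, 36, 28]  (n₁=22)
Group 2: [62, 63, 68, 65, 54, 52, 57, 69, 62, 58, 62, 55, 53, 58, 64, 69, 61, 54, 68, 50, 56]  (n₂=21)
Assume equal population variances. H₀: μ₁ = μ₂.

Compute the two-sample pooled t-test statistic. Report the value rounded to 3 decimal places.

test statistic = -12.613

x̄₁=35.818, s₁=6.631, n₁=22
x̄₂=60.000, s₂=5.899, n₂=21
s_p² = [21·6.631² + 20·5.899²]/41 = 39.4945
SE = √(s_p²·(1/22+1/21)) = 1.9173
t = (35.818−60.000)/1.9173 = -12.6127
df = 41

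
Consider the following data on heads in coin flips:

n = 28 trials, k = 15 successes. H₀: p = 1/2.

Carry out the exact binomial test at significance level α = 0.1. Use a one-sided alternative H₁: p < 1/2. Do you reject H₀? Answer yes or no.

reject H₀: no

Exact binomial: n=28, k=15, p₀=1/2=0.5000
P(X≤15) from Σ C(n,i)·p₀^i·(1−p₀)^(n−i)
p-value (one-sided, H₁ less) = 0.71421
At α=0.1: p ≥ α → fail to reject H₀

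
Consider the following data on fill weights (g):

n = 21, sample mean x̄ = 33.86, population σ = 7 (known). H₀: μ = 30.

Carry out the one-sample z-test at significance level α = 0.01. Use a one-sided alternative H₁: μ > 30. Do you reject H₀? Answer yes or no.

reject H₀: yes

SE = σ/√n = 7/√21 = 1.5275
z = (x̄−μ₀)/SE = (33.86−30)/1.5275 = 2.5270
p-value (one-sided, H₁ greater) = 0.00575
At α=0.01: p < α → reject H₀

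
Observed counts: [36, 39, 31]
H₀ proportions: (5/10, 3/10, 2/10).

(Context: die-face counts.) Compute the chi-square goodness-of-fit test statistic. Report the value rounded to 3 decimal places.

test statistic = 11.613

n = 106; E_i = n·p_i = [53.00, 31.80, 21.20]
χ² = (36−53.00)²/53.00 + (39−31.80)²/31.80 + (31−21.20)²/21.20 = 11.6132
df = 2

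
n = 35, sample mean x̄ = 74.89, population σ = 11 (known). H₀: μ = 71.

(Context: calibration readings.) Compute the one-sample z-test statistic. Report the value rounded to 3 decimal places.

test statistic = 2.092

SE = σ/√n = 11/√35 = 1.8593
z = (x̄−μ₀)/SE = (74.89−71)/1.8593 = 2.0921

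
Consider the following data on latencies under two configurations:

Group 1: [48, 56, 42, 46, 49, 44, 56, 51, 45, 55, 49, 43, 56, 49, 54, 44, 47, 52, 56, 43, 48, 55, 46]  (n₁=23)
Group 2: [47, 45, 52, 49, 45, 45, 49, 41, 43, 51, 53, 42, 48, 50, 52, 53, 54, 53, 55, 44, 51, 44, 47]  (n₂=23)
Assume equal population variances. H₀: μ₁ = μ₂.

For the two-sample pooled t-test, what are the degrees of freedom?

degrees of freedom = 44

df = n₁ + n₂ − 2 = 23 + 23 − 2 = 44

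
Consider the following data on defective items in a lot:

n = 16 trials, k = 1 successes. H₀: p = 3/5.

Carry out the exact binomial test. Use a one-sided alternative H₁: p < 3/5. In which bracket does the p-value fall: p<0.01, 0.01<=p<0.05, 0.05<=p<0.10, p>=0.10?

p-value bracket: p<0.01

Exact binomial: n=16, k=1, p₀=3/5=0.6000
P(X≤1) from Σ C(n,i)·p₀^i·(1−p₀)^(n−i)
p-value (one-sided, H₁ less) = 0.00001
→ bracket: p<0.01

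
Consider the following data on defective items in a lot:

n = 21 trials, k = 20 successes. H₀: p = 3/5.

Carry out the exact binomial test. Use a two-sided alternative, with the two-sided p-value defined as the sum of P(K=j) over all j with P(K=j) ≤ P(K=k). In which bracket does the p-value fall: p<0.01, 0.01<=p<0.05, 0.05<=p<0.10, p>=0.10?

Exact binomial: n=21, k=20, p₀=3/5=0.6000
P(X=j) = C(n,j)·p₀^j·(1−p₀)^(n−j); p = Σ P(X=j) over j with P(X=j) ≤ P(X=20)
p-value (two-sided) = 0.00048
→ bracket: p<0.01

p-value bracket: p<0.01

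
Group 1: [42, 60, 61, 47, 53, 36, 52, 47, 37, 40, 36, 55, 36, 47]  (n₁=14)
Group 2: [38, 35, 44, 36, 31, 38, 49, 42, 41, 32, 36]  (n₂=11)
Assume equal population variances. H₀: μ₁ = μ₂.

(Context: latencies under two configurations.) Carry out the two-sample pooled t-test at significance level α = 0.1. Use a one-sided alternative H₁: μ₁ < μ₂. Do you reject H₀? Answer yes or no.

reject H₀: no

x̄₁=46.357, s₁=8.863, n₁=14
x̄₂=38.364, s₂=5.316, n₂=11
s_p² = [13·8.863² + 10·5.316²]/23 = 56.6852
SE = √(s_p²·(1/14+1/11)) = 3.0335
t = (46.357−38.364)/3.0335 = 2.6351
df = 23
p-value (one-sided, H₁ less) = 0.99260
At α=0.1: p ≥ α → fail to reject H₀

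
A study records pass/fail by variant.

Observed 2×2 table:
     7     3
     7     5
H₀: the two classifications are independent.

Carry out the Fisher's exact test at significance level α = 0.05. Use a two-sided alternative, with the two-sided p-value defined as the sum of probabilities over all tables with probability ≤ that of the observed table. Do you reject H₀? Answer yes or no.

Margins: r₁=10, r₂=12, c₁=14, c₂=8, n=22
p_obs = C(10,7)·C(12,7)/C(22,14); sum pmf over tables with pmf ≤ p_obs
p-value (two-sided) = 0.67492
At α=0.05: p ≥ α → fail to reject H₀

reject H₀: no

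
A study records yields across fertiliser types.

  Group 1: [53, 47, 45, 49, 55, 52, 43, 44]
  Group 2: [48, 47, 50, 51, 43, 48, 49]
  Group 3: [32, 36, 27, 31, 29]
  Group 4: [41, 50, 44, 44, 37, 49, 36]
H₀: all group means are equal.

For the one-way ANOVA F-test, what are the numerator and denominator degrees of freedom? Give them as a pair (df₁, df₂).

k = 4 groups, N = 27 total
df = (k−1, N−k) = (4−1, 27−4) = (3, 23)

degrees of freedom = [3, 23]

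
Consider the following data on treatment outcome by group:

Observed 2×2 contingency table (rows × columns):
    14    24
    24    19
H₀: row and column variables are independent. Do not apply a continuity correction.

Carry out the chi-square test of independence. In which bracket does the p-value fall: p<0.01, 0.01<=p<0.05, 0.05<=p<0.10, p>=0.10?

Row totals [38, 43], col totals [38, 43], n=81
χ² = (14−17.83)²/17.83 + (24−20.17)²/20.17 + (24−20.17)²/20.17 + (19−22.83)²/22.83 = 2.9154
df = 1
p-value (upper-tail) = 0.08774
→ bracket: 0.05<=p<0.10

p-value bracket: 0.05<=p<0.10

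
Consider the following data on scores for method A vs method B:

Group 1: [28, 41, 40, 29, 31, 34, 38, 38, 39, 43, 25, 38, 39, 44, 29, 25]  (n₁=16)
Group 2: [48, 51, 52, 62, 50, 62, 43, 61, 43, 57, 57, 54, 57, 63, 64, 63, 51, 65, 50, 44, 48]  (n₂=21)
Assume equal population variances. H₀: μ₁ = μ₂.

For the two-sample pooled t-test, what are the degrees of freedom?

df = n₁ + n₂ − 2 = 16 + 21 − 2 = 35

degrees of freedom = 35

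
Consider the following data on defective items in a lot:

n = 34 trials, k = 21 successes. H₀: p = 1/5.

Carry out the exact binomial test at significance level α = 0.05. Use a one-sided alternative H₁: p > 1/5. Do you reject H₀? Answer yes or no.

reject H₀: yes

Exact binomial: n=34, k=21, p₀=1/5=0.2000
P(X≥21) from Σ C(n,i)·p₀^i·(1−p₀)^(n−i)
p-value (one-sided, H₁ greater) = 0.00000
At α=0.05: p < α → reject H₀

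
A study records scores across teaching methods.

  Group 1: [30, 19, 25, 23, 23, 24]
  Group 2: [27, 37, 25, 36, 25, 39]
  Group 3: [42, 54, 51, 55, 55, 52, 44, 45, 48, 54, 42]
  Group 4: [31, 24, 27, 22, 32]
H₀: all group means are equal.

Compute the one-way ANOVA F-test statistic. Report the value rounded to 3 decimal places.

test statistic = 42.406

Group means [24.00, 31.50, 49.27, 27.20], grand mean 36.107
SSB = Σnᵢ(x̄ᵢ−x̄)² = 3310.197; SSW = ΣΣ(x−x̄ᵢ)² = 624.482
MSB = 3310.197/3 = 1103.3989; MSW = 624.482/24 = 26.0201
F = MSB/MSW = 42.4057
df = (3, 24)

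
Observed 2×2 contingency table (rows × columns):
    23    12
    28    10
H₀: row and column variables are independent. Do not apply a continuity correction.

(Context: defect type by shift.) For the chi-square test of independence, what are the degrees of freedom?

degrees of freedom = 1

df = (r−1)(c−1) = (2−1)·(2−1) = 1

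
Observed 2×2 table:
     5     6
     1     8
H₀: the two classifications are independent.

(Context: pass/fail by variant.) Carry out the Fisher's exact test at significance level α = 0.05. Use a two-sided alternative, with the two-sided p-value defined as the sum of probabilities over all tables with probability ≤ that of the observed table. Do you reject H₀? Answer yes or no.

reject H₀: no

Margins: r₁=11, r₂=9, c₁=6, c₂=14, n=20
p_obs = C(11,5)·C(9,1)/C(20,6); sum pmf over tables with pmf ≤ p_obs
p-value (two-sided) = 0.15712
At α=0.05: p ≥ α → fail to reject H₀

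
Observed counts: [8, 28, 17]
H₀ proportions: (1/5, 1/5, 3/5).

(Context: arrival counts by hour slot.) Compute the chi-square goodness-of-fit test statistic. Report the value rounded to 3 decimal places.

n = 53; E_i = n·p_i = [10.60, 10.60, 31.80]
χ² = (8−10.60)²/10.60 + (28−10.60)²/10.60 + (17−31.80)²/31.80 = 36.0881
df = 2

test statistic = 36.088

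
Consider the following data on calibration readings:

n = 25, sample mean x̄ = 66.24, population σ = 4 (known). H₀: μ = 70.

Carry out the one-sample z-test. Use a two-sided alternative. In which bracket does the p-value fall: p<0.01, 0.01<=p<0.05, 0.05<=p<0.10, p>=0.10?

SE = σ/√n = 4/√25 = 0.8000
z = (x̄−μ₀)/SE = (66.24−70)/0.8000 = -4.7000
p-value (two-sided) = 0.00000
→ bracket: p<0.01

p-value bracket: p<0.01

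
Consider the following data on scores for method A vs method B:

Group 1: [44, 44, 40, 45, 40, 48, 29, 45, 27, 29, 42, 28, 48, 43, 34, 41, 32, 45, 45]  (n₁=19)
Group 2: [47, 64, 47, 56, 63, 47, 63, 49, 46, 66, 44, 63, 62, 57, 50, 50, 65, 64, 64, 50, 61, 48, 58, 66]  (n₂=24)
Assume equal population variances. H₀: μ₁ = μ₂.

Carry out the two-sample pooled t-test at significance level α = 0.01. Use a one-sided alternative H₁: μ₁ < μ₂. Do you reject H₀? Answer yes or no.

x̄₁=39.421, s₁=7.159, n₁=19
x̄₂=56.250, s₂=7.781, n₂=24
s_p² = [18·7.159² + 23·7.781²]/41 = 56.4666
SE = √(s_p²·(1/19+1/24)) = 2.3075
t = (39.421−56.250)/2.3075 = -7.2931
df = 41
p-value (one-sided, H₁ less) = 0.00000
At α=0.01: p < α → reject H₀

reject H₀: yes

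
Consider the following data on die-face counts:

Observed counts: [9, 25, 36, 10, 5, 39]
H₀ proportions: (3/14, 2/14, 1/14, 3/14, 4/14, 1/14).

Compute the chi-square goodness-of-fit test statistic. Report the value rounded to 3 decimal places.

n = 124; E_i = n·p_i = [26.57, 17.71, 8.86, 26.57, 35.43, 8.86]
χ² = (9−26.57)²/26.57 + (25−17.71)²/17.71 + (36−8.86)²/8.86 + (10−26.57)²/26.57 + (5−35.43)²/35.43 + (39−8.86)²/8.86 = 236.8481
df = 5

test statistic = 236.848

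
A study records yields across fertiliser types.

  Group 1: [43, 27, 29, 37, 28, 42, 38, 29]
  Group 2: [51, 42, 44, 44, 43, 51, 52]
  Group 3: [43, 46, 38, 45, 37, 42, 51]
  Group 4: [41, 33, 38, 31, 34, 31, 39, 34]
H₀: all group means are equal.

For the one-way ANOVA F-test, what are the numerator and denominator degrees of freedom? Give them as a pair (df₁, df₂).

k = 4 groups, N = 30 total
df = (k−1, N−k) = (4−1, 30−4) = (3, 26)

degrees of freedom = [3, 26]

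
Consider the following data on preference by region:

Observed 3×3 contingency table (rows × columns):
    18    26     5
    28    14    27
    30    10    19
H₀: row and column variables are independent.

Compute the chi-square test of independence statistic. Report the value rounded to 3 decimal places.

Row totals [49, 69, 59], col totals [76, 50, 51], n=177
χ² = (18−21.04)²/21.04 + (26−13.84)²/13.84 + (5−14.12)²/14.12 + (28−29.63)²/29.63 + (14−19.49)²/19.49 + (27−19.88)²/19.88 + (30−25.33)²/25.33 + (10−16.67)²/16.67 + (19−17.00)²/17.00 = 24.9549
df = 4

test statistic = 24.955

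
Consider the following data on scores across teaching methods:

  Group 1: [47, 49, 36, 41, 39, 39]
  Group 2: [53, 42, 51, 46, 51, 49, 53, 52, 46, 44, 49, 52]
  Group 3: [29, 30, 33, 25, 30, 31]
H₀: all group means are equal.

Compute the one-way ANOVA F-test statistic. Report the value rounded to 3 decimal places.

test statistic = 50.048

Group means [41.83, 49.00, 29.67], grand mean 42.375
SSB = Σnᵢ(x̄ᵢ−x̄)² = 1497.458; SSW = ΣΣ(x−x̄ᵢ)² = 314.167
MSB = 1497.458/2 = 748.7292; MSW = 314.167/21 = 14.9603
F = MSB/MSW = 50.0477
df = (2, 21)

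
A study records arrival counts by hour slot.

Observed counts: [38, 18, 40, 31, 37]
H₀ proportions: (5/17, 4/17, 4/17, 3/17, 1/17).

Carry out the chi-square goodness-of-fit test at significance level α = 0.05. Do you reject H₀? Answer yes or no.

n = 164; E_i = n·p_i = [48.24, 38.59, 38.59, 28.94, 9.65]
χ² = (38−48.24)²/48.24 + (18−38.59)²/38.59 + (40−38.59)²/38.59 + (31−28.94)²/28.94 + (37−9.65)²/9.65 = 90.9102
df = 4
p-value (upper-tail) = 0.00000
At α=0.05: p < α → reject H₀

reject H₀: yes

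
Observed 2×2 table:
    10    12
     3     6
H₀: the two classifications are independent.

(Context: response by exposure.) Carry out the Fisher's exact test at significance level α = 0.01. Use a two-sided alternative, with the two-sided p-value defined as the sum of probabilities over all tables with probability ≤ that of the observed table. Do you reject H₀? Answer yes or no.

Margins: r₁=22, r₂=9, c₁=13, c₂=18, n=31
p_obs = C(22,10)·C(9,3)/C(31,13); sum pmf over tables with pmf ≤ p_obs
p-value (two-sided) = 0.69613
At α=0.01: p ≥ α → fail to reject H₀

reject H₀: no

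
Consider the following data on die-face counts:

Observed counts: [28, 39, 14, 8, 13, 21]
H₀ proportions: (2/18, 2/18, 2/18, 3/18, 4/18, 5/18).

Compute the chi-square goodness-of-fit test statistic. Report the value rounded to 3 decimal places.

n = 123; E_i = n·p_i = [13.67, 13.67, 13.67, 20.50, 27.33, 34.17]
χ² = (28−13.67)²/13.67 + (39−13.67)²/13.67 + (14−13.67)²/13.67 + (8−20.50)²/20.50 + (13−27.33)²/27.33 + (21−34.17)²/34.17 = 82.2122
df = 5

test statistic = 82.212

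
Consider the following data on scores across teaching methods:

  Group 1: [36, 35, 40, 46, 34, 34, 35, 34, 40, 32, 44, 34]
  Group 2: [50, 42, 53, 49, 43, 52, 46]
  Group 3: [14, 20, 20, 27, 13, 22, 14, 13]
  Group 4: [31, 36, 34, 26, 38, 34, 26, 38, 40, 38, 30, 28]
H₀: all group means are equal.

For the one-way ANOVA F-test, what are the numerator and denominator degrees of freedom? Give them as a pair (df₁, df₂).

k = 4 groups, N = 39 total
df = (k−1, N−k) = (4−1, 39−4) = (3, 35)

degrees of freedom = [3, 35]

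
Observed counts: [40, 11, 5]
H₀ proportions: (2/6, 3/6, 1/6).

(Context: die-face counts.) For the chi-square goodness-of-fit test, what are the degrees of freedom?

degrees of freedom = 2

df = k − 1 = 3 − 1 = 2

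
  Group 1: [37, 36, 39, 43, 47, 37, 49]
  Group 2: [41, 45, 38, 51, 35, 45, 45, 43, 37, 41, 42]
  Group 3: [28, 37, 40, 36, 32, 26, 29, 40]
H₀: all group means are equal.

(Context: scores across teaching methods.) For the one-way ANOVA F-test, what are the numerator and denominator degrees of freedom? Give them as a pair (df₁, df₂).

degrees of freedom = [2, 23]

k = 3 groups, N = 26 total
df = (k−1, N−k) = (3−1, 26−3) = (2, 23)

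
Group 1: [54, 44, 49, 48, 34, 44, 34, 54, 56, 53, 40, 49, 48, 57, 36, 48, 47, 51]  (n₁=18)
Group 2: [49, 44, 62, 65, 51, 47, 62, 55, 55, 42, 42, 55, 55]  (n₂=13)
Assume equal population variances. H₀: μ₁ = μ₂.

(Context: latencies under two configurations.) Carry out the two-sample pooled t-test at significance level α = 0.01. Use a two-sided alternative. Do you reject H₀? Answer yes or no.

x̄₁=47.000, s₁=7.146, n₁=18
x̄₂=52.615, s₂=7.633, n₂=13
s_p² = [17·7.146² + 12·7.633²]/29 = 54.0371
SE = √(s_p²·(1/18+1/13)) = 2.6756
t = (47.000−52.615)/2.6756 = -2.0987
df = 29
p-value (two-sided) = 0.04466
At α=0.01: p ≥ α → fail to reject H₀

reject H₀: no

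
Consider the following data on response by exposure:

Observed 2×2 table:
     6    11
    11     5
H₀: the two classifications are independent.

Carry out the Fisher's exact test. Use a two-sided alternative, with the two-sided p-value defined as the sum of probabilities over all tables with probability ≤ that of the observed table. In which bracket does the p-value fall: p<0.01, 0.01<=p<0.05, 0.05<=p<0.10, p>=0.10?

p-value bracket: 0.05<=p<0.10

Margins: r₁=17, r₂=16, c₁=17, c₂=16, n=33
p_obs = C(17,6)·C(16,11)/C(33,17); sum pmf over tables with pmf ≤ p_obs
p-value (two-sided) = 0.08441
→ bracket: 0.05<=p<0.10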